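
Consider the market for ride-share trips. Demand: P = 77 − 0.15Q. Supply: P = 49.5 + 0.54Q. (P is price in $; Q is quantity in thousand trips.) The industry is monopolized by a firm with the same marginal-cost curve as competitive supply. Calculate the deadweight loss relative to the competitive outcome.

$17.47 thousand

Competitive equilibrium: 77 − 0.15Q = 49.5 + 0.54Q → Q* = 39.8551, P* = 71.0217.
Marginal revenue: MR = 77 − 0.3Q. Set MR = MC: 77 − 0.3Q = 49.5 + 0.54Q → Q_m = 32.7381.
Price P_m = 77 − 0.15·32.7381 = 72.0893; MC(Q_m) = 49.5 + 0.54·32.7381 = 67.1786.
Competitive Q* = 39.8551, so ΔQ = 7.117; wedge = 72.0893 − 67.1786 = 4.9107.
The triangle = ½ × 7.117 × 4.9107 = $17.47 thousand.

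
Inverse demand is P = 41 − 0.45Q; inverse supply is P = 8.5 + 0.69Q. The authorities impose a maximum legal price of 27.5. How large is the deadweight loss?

0.54

Competitive equilibrium: 41 − 0.45Q = 8.5 + 0.69Q → Q* = 28.5088, P* = 28.1711.
At the ceiling P = 27.5, quantity supplied = (27.5 − 8.5)/0.69 = 27.5362.
Willingness to pay at Q' = 27.5362: 41 − 0.45·27.5362 = 28.6087.
ΔQ = 28.5088 − 27.5362 = 0.9726; wedge = 28.6087 − 27.5 = 1.1087.
DWL = ½ × 0.9726 × 1.1087 = 0.54.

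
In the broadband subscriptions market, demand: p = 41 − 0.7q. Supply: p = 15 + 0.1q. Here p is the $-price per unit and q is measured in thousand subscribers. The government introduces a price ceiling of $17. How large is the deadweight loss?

$62.50 thousand

Competitive equilibrium: 41 − 0.7q = 15 + 0.1q → q* = 32.5, p* = 18.25.
At the ceiling p = 17, quantity supplied = (17 − 15)/0.1 = 20.
Willingness to pay at q' = 20: 41 − 0.7·20 = 27.
Δq = 32.5 − 20 = 12.5; wedge = 27 − 17 = 10.
Welfare loss = ½ × 12.5 × 10 = $62.50 thousand.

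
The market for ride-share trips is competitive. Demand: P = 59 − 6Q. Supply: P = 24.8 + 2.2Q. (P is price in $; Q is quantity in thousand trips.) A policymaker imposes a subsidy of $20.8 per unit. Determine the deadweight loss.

$26.38 thousand

Competitive equilibrium: 59 − 6Q = 24.8 + 2.2Q → Q* = 4.1707, P* = 33.9756.
The subsidy lowers effective supply by 20.8: P = 4 + 2.2Q.
New quantity: 59 − 6Q = 4 + 2.2Q → Q' = 6.7073.
Overproduction ΔQ = 6.7073 − 4.1707 = 2.5366; wedge = subsidy = 20.8.
The triangle = ½ × 2.5366 × 20.8 = $26.38 thousand.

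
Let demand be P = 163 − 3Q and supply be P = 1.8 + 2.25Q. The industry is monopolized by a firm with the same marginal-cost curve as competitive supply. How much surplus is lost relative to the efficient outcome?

327.25

Competitive equilibrium: 163 − 3Q = 1.8 + 2.25Q → Q* = 30.7048, P* = 70.8857.
Marginal revenue: MR = 163 − 6Q. Set MR = MC: 163 − 6Q = 1.8 + 2.25Q → Q_m = 19.5394.
Price P_m = 163 − 3·19.5394 = 104.3818; MC(Q_m) = 1.8 + 2.25·19.5394 = 45.7637.
Competitive Q* = 30.7048, so ΔQ = 11.1654; wedge = 104.3818 − 45.7637 = 58.6181.
DWL = ½ × 11.1654 × 58.6181 = 327.25.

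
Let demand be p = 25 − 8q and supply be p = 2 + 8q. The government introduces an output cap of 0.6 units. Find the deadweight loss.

5.61

Competitive equilibrium: 25 − 8q = 2 + 8q → q* = 1.4375, p* = 13.5.
At q = 0.6: demand price = 25 − 8·0.6 = 20.2; supply price = 2 + 8·0.6 = 6.8.
Δq = 1.4375 − 0.6 = 0.8375; wedge = 20.2 − 6.8 = 13.4.
DWL = ½ × 0.8375 × 13.4 = 5.61.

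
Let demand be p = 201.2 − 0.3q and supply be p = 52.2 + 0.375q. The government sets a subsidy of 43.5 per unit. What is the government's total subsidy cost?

12405.56

Competitive equilibrium: 201.2 − 0.3q = 52.2 + 0.375q → q* = 220.7407, p* = 134.9778.
The subsidy lowers effective supply by 43.5: p = 8.7 + 0.375q.
New quantity: 201.2 − 0.3q = 8.7 + 0.375q → q' = 285.1852.
Total subsidy cost = 43.5 × 285.1852 = 12405.56.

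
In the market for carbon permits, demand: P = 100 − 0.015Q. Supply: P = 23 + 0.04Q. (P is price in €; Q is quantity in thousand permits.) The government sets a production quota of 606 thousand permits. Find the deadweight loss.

€17336.99 thousand

Competitive equilibrium: 100 − 0.015Q = 23 + 0.04Q → Q* = 1400, P* = 79.
At Q = 606: demand price = 100 − 0.015·606 = 90.91; supply price = 23 + 0.04·606 = 47.24.
ΔQ = 1400 − 606 = 794; wedge = 90.91 − 47.24 = 43.67.
DWL = ½ × 794 × 43.67 = €17336.99 thousand.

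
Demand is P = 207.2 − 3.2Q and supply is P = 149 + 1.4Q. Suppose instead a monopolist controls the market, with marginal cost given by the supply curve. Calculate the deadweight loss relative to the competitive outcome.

61.97

Competitive equilibrium: 207.2 − 3.2Q = 149 + 1.4Q → Q* = 12.6522, P* = 166.713.
Marginal revenue: MR = 207.2 − 6.4Q. Set MR = MC: 207.2 − 6.4Q = 149 + 1.4Q → Q_m = 7.4615.
Price P_m = 207.2 − 3.2·7.4615 = 183.3232; MC(Q_m) = 149 + 1.4·7.4615 = 159.4461.
Competitive Q* = 12.6522, so ΔQ = 5.1907; wedge = 183.3232 − 159.4461 = 23.8771.
Deadweight loss = ½ × 5.1907 × 23.8771 = 61.97.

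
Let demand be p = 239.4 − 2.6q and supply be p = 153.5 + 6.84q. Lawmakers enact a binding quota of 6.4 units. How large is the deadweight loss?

Competitive equilibrium: 239.4 − 2.6q = 153.5 + 6.84q → q* = 9.0996, p* = 215.7411.
At q = 6.4: demand price = 239.4 − 2.6·6.4 = 222.76; supply price = 153.5 + 6.84·6.4 = 197.276.
Δq = 9.0996 − 6.4 = 2.6996; wedge = 222.76 − 197.276 = 25.484.
Deadweight loss = ½ × 2.6996 × 25.484 = 34.40.

34.40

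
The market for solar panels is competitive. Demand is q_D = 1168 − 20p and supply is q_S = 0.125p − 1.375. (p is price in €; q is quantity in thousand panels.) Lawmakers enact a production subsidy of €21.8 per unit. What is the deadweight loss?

In inverse form: demand p = 58.4 − 0.05q, supply p = 11 + 8q.
Competitive equilibrium: 58.4 − 0.05q = 11 + 8q → q* = 5.8882, p* = 58.1056.
The subsidy lowers effective supply by 21.8: p = 8q − 10.8.
New quantity: 58.4 − 0.05q = 8q − 10.8 → q' = 8.5963.
Overproduction Δq = 8.5963 − 5.8882 = 2.7081; wedge = subsidy = 21.8.
Deadweight loss = ½ × 2.7081 × 21.8 = €29.52 thousand.

€29.52 thousand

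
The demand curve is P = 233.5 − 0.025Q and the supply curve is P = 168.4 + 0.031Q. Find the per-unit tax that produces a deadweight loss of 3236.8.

19.04

Competitive equilibrium: 233.5 − 0.025Q = 168.4 + 0.031Q → Q* = 1162.5, P* = 204.4375.
A tax t gives ΔQ = t/0.056 and wedge t, so DWL = t²/0.112.
t²/0.112 = 3236.8 → t² = 362.5216 → t = 19.04.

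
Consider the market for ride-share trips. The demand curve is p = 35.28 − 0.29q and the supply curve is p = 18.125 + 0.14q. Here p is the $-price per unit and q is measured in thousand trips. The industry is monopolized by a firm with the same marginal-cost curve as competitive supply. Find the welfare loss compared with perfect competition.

Competitive equilibrium: 35.28 − 0.29q = 18.125 + 0.14q → q* = 39.89535, p* = 23.71035.
Marginal revenue: MR = 35.28 − 0.58q. Set MR = MC: 35.28 − 0.58q = 18.125 + 0.14q → q_m = 23.82639.
Price p_m = 35.28 − 0.29·23.82639 = 28.37035; MC(q_m) = 18.125 + 0.14·23.82639 = 21.46069.
Competitive q* = 39.89535, so Δq = 16.06896; wedge = 28.37035 − 21.46069 = 6.90966.
The triangle = ½ × 16.06896 × 6.90966 = $55.52 thousand.

$55.52 thousand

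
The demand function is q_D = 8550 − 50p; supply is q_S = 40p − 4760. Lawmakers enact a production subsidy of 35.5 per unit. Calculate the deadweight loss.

In inverse form: demand p = 171 − 0.02q, supply p = 119 + 0.025q.
Competitive equilibrium: 171 − 0.02q = 119 + 0.025q → q* = 1155.5556, p* = 147.8889.
The subsidy lowers effective supply by 35.5: p = 83.5 + 0.025q.
New quantity: 171 − 0.02q = 83.5 + 0.025q → q' = 1944.4444.
Overproduction Δq = 1944.4444 − 1155.5556 = 788.8888; wedge = subsidy = 35.5.
Deadweight loss = ½ × 788.8888 × 35.5 = 14002.78.

14002.78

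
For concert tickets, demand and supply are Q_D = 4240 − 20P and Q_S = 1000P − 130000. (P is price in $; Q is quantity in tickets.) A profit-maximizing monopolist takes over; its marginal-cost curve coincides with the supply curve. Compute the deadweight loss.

$16155.66

In inverse form: demand P = 212 − 0.05Q, supply P = 130 + 0.001Q.
Competitive equilibrium: 212 − 0.05Q = 130 + 0.001Q → Q* = 1607.84314, P* = 131.60784.
Marginal revenue: MR = 212 − 0.1Q. Set MR = MC: 212 − 0.1Q = 130 + 0.001Q → Q_m = 811.88119.
Price P_m = 212 − 0.05·811.88119 = 171.40594; MC(Q_m) = 130 + 0.001·811.88119 = 130.81188.
Competitive Q* = 1607.84314, so ΔQ = 795.96195; wedge = 171.40594 − 130.81188 = 40.59406.
Welfare loss = ½ × 795.96195 × 40.59406 = $16155.66.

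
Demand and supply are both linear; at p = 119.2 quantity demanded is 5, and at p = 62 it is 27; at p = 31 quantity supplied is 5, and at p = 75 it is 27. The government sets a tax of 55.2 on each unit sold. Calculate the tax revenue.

672

Demand slope = (62 − 119.2)/(27 − 5) = −2.6, so p = 132.2 − 2.6q.
Supply slope = (75 − 31)/(27 − 5) = 2, so p = 21 + 2q.
Competitive equilibrium: 132.2 − 2.6q = 21 + 2q → q* = 24.1739, p* = 69.3478.
With the tax, the buyer price exceeds the seller price by 55.2: (132.2 − 2.6q) − (21 + 2q) = 55.2 → q' = 12.1739.
Tax revenue = 55.2 × 12.1739 = 672.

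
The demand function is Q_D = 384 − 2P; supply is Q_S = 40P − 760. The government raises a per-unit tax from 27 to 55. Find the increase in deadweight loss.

2186.67

In inverse form: demand P = 192 − 0.5Q, supply P = 19 + 0.025Q.
Competitive equilibrium: 192 − 0.5Q = 19 + 0.025Q → Q* = 329.5238, P* = 27.2381.
For a per-unit tax t: ΔQ = t/0.525, so DWL = ½·t·(t/0.525) = t²/1.05.
At t = 27: DWL = 694.286. At t = 55: DWL = 2880.952.
Increase = 2880.952 − 694.286 = 2186.67.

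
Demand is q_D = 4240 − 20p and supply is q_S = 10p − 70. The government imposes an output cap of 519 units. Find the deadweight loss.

53890.41

In inverse form: demand p = 212 − 0.05q, supply p = 7 + 0.1q.
Competitive equilibrium: 212 − 0.05q = 7 + 0.1q → q* = 1366.6667, p* = 143.6667.
At q = 519: demand price = 212 − 0.05·519 = 186.05; supply price = 7 + 0.1·519 = 58.9.
Δq = 1366.6667 − 519 = 847.6667; wedge = 186.05 − 58.9 = 127.15.
Welfare loss = ½ × 847.6667 × 127.15 = 53890.41.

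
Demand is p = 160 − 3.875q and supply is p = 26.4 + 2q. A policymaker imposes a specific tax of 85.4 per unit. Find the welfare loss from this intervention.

Competitive equilibrium: 160 − 3.875q = 26.4 + 2q → q* = 22.7404, p* = 71.8809.
With the tax, the buyer price exceeds the seller price by 85.4: (160 − 3.875q) − (26.4 + 2q) = 85.4 → q' = 8.2043.
Δq = 22.7404 − 8.2043 = 14.5361; the wedge equals the tax, 85.4.
DWL = ½ × 14.5361 × 85.4 = 620.69.

620.69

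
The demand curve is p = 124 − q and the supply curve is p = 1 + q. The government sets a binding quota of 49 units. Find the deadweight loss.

Competitive equilibrium: 124 − q = 1 + q → q* = 61.5, p* = 62.5.
At q = 49: demand price = 124 − 1·49 = 75; supply price = 1 + 1·49 = 50.
Δq = 61.5 − 49 = 12.5; wedge = 75 − 50 = 25.
DWL = ½ × 12.5 × 25 = 156.25.

156.25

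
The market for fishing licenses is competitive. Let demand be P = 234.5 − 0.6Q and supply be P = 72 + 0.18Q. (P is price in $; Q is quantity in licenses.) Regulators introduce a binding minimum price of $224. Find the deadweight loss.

$14202.77

Competitive equilibrium: 234.5 − 0.6Q = 72 + 0.18Q → Q* = 208.3333, P* = 109.5.
At the floor P = 224, quantity demanded = (234.5 − 224)/0.6 = 17.5.
Sellers' marginal cost at Q' = 17.5: 72 + 0.18·17.5 = 75.15.
ΔQ = 208.3333 − 17.5 = 190.8333; wedge = 224 − 75.15 = 148.85.
Deadweight loss = ½ × 190.8333 × 148.85 = $14202.77.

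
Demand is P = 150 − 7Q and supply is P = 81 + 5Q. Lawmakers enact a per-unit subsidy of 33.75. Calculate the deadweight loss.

Competitive equilibrium: 150 − 7Q = 81 + 5Q → Q* = 5.75, P* = 109.75.
The subsidy lowers effective supply by 33.75: P = 47.25 + 5Q.
New quantity: 150 − 7Q = 47.25 + 5Q → Q' = 8.5625.
Overproduction ΔQ = 8.5625 − 5.75 = 2.8125; wedge = subsidy = 33.75.
Welfare loss = ½ × 2.8125 × 33.75 = 47.46.

47.46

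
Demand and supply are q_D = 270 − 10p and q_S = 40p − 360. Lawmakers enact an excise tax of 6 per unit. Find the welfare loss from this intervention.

In inverse form: demand p = 27 − 0.1q, supply p = 9 + 0.025q.
Competitive equilibrium: 27 − 0.1q = 9 + 0.025q → q* = 144, p* = 12.6.
With the tax, the buyer price exceeds the seller price by 6: (27 − 0.1q) − (9 + 0.025q) = 6 → q' = 96.
Δq = 144 − 96 = 48; the wedge equals the tax, 6.
Deadweight loss = ½ × 48 × 6 = 144.

144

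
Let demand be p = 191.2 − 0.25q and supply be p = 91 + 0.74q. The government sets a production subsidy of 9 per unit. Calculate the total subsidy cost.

Competitive equilibrium: 191.2 − 0.25q = 91 + 0.74q → q* = 101.2121, p* = 165.897.
The subsidy lowers effective supply by 9: p = 82 + 0.74q.
New quantity: 191.2 − 0.25q = 82 + 0.74q → q' = 110.303.
Total subsidy cost = 9 × 110.303 = 992.73.

992.73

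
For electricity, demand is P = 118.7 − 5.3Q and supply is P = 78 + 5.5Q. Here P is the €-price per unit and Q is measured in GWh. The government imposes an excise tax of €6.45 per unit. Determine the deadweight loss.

€1.93

Competitive equilibrium: 118.7 − 5.3Q = 78 + 5.5Q → Q* = 3.7685, P* = 98.7269.
With the tax, the buyer price exceeds the seller price by 6.45: (118.7 − 5.3Q) − (78 + 5.5Q) = 6.45 → Q' = 3.1713.
ΔQ = 3.7685 − 3.1713 = 0.5972; the wedge equals the tax, 6.45.
The triangle = ½ × 0.5972 × 6.45 = €1.93.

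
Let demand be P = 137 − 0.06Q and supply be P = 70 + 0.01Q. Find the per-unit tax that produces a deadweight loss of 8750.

35

Competitive equilibrium: 137 − 0.06Q = 70 + 0.01Q → Q* = 957.1429, P* = 79.5714.
A tax t gives ΔQ = t/0.07 and wedge t, so DWL = t²/0.14.
t²/0.14 = 8750 → t² = 1225 → t = 35.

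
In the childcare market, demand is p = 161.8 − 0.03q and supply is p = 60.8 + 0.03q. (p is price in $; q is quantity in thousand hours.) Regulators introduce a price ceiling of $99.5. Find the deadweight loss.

Competitive equilibrium: 161.8 − 0.03q = 60.8 + 0.03q → q* = 1683.3333, p* = 111.3.
At the ceiling p = 99.5, quantity supplied = (99.5 − 60.8)/0.03 = 1290.
Willingness to pay at q' = 1290: 161.8 − 0.03·1290 = 123.1.
Δq = 1683.3333 − 1290 = 393.3333; wedge = 123.1 − 99.5 = 23.6.
DWL = ½ × 393.3333 × 23.6 = $4641.33 thousand.

$4641.33 thousand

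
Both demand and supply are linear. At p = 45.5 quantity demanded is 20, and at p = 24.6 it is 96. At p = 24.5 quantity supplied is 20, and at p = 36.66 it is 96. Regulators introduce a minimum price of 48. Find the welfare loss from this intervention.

715.78

Demand slope = (24.6 − 45.5)/(96 − 20) = −0.275, so p = 51 − 0.275q.
Supply slope = (36.66 − 24.5)/(96 − 20) = 0.16, so p = 21.3 + 0.16q.
Competitive equilibrium: 51 − 0.275q = 21.3 + 0.16q → q* = 68.2759, p* = 32.2241.
At the floor p = 48, quantity demanded = (51 − 48)/0.275 = 10.9091.
Sellers' marginal cost at q' = 10.9091: 21.3 + 0.16·10.9091 = 23.0455.
Δq = 68.2759 − 10.9091 = 57.3668; wedge = 48 − 23.0455 = 24.9545.
Deadweight loss = ½ × 57.3668 × 24.9545 = 715.78.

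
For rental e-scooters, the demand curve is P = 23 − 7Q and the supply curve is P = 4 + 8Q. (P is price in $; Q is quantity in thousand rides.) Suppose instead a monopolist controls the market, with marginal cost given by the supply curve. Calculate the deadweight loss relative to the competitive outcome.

Competitive equilibrium: 23 − 7Q = 4 + 8Q → Q* = 1.2667, P* = 14.1333.
Marginal revenue: MR = 23 − 14Q. Set MR = MC: 23 − 14Q = 4 + 8Q → Q_m = 0.8636.
Price P_m = 23 − 7·0.8636 = 16.9548; MC(Q_m) = 4 + 8·0.8636 = 10.9088.
Competitive Q* = 1.2667, so ΔQ = 0.4031; wedge = 16.9548 − 10.9088 = 6.046.
The triangle = ½ × 0.4031 × 6.046 = $1.22 thousand.

$1.22 thousand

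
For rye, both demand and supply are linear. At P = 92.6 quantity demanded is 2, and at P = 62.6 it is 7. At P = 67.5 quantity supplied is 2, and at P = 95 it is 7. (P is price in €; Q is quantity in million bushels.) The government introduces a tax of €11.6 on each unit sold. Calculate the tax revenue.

Demand slope = (62.6 − 92.6)/(7 − 2) = −6, so P = 104.6 − 6Q.
Supply slope = (95 − 67.5)/(7 − 2) = 5.5, so P = 56.5 + 5.5Q.
Competitive equilibrium: 104.6 − 6Q = 56.5 + 5.5Q → Q* = 4.1826, P* = 79.5043.
With the tax, the buyer price exceeds the seller price by 11.6: (104.6 − 6Q) − (56.5 + 5.5Q) = 11.6 → Q' = 3.1739.
Tax revenue = 11.6 × 3.1739 = €36.82 million.

€36.82 million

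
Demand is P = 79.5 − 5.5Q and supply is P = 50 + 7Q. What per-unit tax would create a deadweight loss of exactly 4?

10

Competitive equilibrium: 79.5 − 5.5Q = 50 + 7Q → Q* = 2.36, P* = 66.52.
A tax t gives ΔQ = t/12.5 and wedge t, so DWL = t²/25.
t²/25 = 4 → t² = 100 → t = 10.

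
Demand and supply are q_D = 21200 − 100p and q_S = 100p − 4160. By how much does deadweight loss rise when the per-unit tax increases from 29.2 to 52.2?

In inverse form: demand p = 212 − 0.01q, supply p = 41.6 + 0.01q.
Competitive equilibrium: 212 − 0.01q = 41.6 + 0.01q → q* = 8520, p* = 126.8.
For a per-unit tax t: Δq = t/0.02, so DWL = ½·t·(t/0.02) = t²/0.04.
At t = 29.2: DWL = 21316. At t = 52.2: DWL = 68121.
Increase = 68121 − 21316 = 46805.

46805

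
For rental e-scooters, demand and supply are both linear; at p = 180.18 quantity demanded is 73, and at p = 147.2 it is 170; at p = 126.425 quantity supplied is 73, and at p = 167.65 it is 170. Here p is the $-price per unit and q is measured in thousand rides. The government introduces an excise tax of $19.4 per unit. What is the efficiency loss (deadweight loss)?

Demand slope = (147.2 − 180.18)/(170 − 73) = −0.34, so p = 205 − 0.34q.
Supply slope = (167.65 − 126.425)/(170 − 73) = 0.425, so p = 95.4 + 0.425q.
Competitive equilibrium: 205 − 0.34q = 95.4 + 0.425q → q* = 143.268, p* = 156.2889.
With the tax, the buyer price exceeds the seller price by 19.4: (205 − 0.34q) − (95.4 + 0.425q) = 19.4 → q' = 117.9085.
Δq = 143.268 − 117.9085 = 25.3595; the wedge equals the tax, 19.4.
The triangle = ½ × 25.3595 × 19.4 = $245.99 thousand.

$245.99 thousand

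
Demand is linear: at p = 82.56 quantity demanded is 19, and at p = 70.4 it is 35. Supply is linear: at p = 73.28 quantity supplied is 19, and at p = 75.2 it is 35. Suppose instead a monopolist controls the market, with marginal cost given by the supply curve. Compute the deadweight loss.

Demand slope = (70.4 − 82.56)/(35 − 19) = −0.76, so p = 97 − 0.76q.
Supply slope = (75.2 − 73.28)/(35 − 19) = 0.12, so p = 71 + 0.12q.
Competitive equilibrium: 97 − 0.76q = 71 + 0.12q → q* = 29.5455, p* = 74.5455.
Marginal revenue: MR = 97 − 1.52q. Set MR = MC: 97 − 1.52q = 71 + 0.12q → q_m = 15.8537.
Price p_m = 97 − 0.76·15.8537 = 84.9512; MC(q_m) = 71 + 0.12·15.8537 = 72.9024.
Competitive q* = 29.5455, so Δq = 13.6918; wedge = 84.9512 − 72.9024 = 12.0488.
The triangle = ½ × 13.6918 × 12.0488 = 82.48.

82.48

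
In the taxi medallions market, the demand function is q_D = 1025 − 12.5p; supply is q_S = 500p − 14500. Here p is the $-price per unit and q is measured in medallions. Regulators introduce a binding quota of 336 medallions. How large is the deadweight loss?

In inverse form: demand p = 82 − 0.08q, supply p = 29 + 0.002q.
Competitive equilibrium: 82 − 0.08q = 29 + 0.002q → q* = 646.34146, p* = 30.29268.
At q = 336: demand price = 82 − 0.08·336 = 55.12; supply price = 29 + 0.002·336 = 29.672.
Δq = 646.34146 − 336 = 310.34146; wedge = 55.12 − 29.672 = 25.448.
DWL = ½ × 310.34146 × 25.448 = $3948.78.

$3948.78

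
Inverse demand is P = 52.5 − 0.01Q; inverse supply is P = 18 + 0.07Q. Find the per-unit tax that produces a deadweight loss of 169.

Competitive equilibrium: 52.5 − 0.01Q = 18 + 0.07Q → Q* = 431.25, P* = 48.1875.
A tax t gives ΔQ = t/0.08 and wedge t, so DWL = t²/0.16.
t²/0.16 = 169 → t² = 27.04 → t = 5.2.

5.2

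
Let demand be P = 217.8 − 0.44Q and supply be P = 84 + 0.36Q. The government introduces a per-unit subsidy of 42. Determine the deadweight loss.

Competitive equilibrium: 217.8 − 0.44Q = 84 + 0.36Q → Q* = 167.25, P* = 144.21.
The subsidy lowers effective supply by 42: P = 42 + 0.36Q.
New quantity: 217.8 − 0.44Q = 42 + 0.36Q → Q' = 219.75.
Overproduction ΔQ = 219.75 − 167.25 = 52.5; wedge = subsidy = 42.
Deadweight loss = ½ × 52.5 × 42 = 1102.50.

1102.50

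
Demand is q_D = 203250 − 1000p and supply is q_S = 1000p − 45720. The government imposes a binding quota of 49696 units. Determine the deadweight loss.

845006.761

In inverse form: demand p = 203.25 − 0.001q, supply p = 45.72 + 0.001q.
Competitive equilibrium: 203.25 − 0.001q = 45.72 + 0.001q → q* = 78765, p* = 124.485.
At q = 49696: demand price = 203.25 − 0.001·49696 = 153.554; supply price = 45.72 + 0.001·49696 = 95.416.
Δq = 78765 − 49696 = 29069; wedge = 153.554 − 95.416 = 58.138.
Welfare loss = ½ × 29069 × 58.138 = 845006.761.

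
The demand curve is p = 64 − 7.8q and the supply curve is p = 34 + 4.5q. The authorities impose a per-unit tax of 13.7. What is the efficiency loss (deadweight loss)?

7.63

Competitive equilibrium: 64 − 7.8q = 34 + 4.5q → q* = 2.439, p* = 44.9756.
With the tax, the buyer price exceeds the seller price by 13.7: (64 − 7.8q) − (34 + 4.5q) = 13.7 → q' = 1.3252.
Δq = 2.439 − 1.3252 = 1.1138; the wedge equals the tax, 13.7.
DWL = ½ × 1.1138 × 13.7 = 7.63.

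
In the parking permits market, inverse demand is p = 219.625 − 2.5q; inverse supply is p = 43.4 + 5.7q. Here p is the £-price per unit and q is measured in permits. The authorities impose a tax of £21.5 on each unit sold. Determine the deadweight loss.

Competitive equilibrium: 219.625 − 2.5q = 43.4 + 5.7q → q* = 21.4909, p* = 165.8979.
With the tax, the buyer price exceeds the seller price by 21.5: (219.625 − 2.5q) − (43.4 + 5.7q) = 21.5 → q' = 18.8689.
Δq = 21.4909 − 18.8689 = 2.622; the wedge equals the tax, 21.5.
Deadweight loss = ½ × 2.622 × 21.5 = £28.19.

£28.19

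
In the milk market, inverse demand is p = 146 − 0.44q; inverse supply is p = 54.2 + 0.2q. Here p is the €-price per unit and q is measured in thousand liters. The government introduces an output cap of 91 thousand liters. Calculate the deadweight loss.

Competitive equilibrium: 146 − 0.44q = 54.2 + 0.2q → q* = 143.4375, p* = 82.8875.
At q = 91: demand price = 146 − 0.44·91 = 105.96; supply price = 54.2 + 0.2·91 = 72.4.
Δq = 143.4375 − 91 = 52.4375; wedge = 105.96 − 72.4 = 33.56.
Welfare loss = ½ × 52.4375 × 33.56 = €879.90 thousand.

€879.90 thousand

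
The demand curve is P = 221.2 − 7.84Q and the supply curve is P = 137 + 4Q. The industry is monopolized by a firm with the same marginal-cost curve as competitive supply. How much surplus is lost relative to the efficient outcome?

Competitive equilibrium: 221.2 − 7.84Q = 137 + 4Q → Q* = 7.1115, P* = 165.4459.
Marginal revenue: MR = 221.2 − 15.68Q. Set MR = MC: 221.2 − 15.68Q = 137 + 4Q → Q_m = 4.2785.
Price P_m = 221.2 − 7.84·4.2785 = 187.6566; MC(Q_m) = 137 + 4·4.2785 = 154.114.
Competitive Q* = 7.1115, so ΔQ = 2.833; wedge = 187.6566 − 154.114 = 33.5426.
Deadweight loss = ½ × 2.833 × 33.5426 = 47.51.

47.51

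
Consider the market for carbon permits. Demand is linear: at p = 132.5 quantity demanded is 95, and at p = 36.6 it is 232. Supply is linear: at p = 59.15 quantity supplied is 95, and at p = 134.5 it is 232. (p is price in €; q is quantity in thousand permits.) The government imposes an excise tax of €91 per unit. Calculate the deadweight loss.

€3312.40 thousand

Demand slope = (36.6 − 132.5)/(232 − 95) = −0.7, so p = 199 − 0.7q.
Supply slope = (134.5 − 59.15)/(232 − 95) = 0.55, so p = 6.9 + 0.55q.
Competitive equilibrium: 199 − 0.7q = 6.9 + 0.55q → q* = 153.68, p* = 91.424.
With the tax, the buyer price exceeds the seller price by 91: (199 − 0.7q) − (6.9 + 0.55q) = 91 → q' = 80.88.
Δq = 153.68 − 80.88 = 72.8; the wedge equals the tax, 91.
DWL = ½ × 72.8 × 91 = €3312.40 thousand.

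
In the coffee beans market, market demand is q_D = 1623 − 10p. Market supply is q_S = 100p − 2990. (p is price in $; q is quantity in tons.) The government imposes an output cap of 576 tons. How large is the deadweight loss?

$21666.01

In inverse form: demand p = 162.3 − 0.1q, supply p = 29.9 + 0.01q.
Competitive equilibrium: 162.3 − 0.1q = 29.9 + 0.01q → q* = 1203.6364, p* = 41.9364.
At q = 576: demand price = 162.3 − 0.1·576 = 104.7; supply price = 29.9 + 0.01·576 = 35.66.
Δq = 1203.6364 − 576 = 627.6364; wedge = 104.7 − 35.66 = 69.04.
Deadweight loss = ½ × 627.6364 × 69.04 = $21666.01.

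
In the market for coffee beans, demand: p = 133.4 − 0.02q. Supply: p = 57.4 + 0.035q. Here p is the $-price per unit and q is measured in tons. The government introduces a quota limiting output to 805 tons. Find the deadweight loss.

$9149.78

Competitive equilibrium: 133.4 − 0.02q = 57.4 + 0.035q → q* = 1381.8182, p* = 105.7636.
At q = 805: demand price = 133.4 − 0.02·805 = 117.3; supply price = 57.4 + 0.035·805 = 85.575.
Δq = 1381.8182 − 805 = 576.8182; wedge = 117.3 − 85.575 = 31.725.
DWL = ½ × 576.8182 × 31.725 = $9149.78.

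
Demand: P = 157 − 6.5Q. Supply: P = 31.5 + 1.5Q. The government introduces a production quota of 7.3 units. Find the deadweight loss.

281.40

Competitive equilibrium: 157 − 6.5Q = 31.5 + 1.5Q → Q* = 15.6875, P* = 55.0313.
At Q = 7.3: demand price = 157 − 6.5·7.3 = 109.55; supply price = 31.5 + 1.5·7.3 = 42.45.
ΔQ = 15.6875 − 7.3 = 8.3875; wedge = 109.55 − 42.45 = 67.1.
The triangle = ½ × 8.3875 × 67.1 = 281.40.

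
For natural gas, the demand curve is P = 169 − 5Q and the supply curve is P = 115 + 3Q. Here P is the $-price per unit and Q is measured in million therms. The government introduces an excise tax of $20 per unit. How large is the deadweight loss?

Competitive equilibrium: 169 − 5Q = 115 + 3Q → Q* = 6.75, P* = 135.25.
With the tax, the buyer price exceeds the seller price by 20: (169 − 5Q) − (115 + 3Q) = 20 → Q' = 4.25.
ΔQ = 6.75 − 4.25 = 2.5; the wedge equals the tax, 20.
DWL = ½ × 2.5 × 20 = $25 million.

$25 million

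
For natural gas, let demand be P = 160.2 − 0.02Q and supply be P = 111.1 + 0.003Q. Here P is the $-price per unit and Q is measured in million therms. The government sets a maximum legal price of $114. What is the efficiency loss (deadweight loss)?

$15691.69 million

Competitive equilibrium: 160.2 − 0.02Q = 111.1 + 0.003Q → Q* = 2134.78261, P* = 117.50435.
At the ceiling P = 114, quantity supplied = (114 − 111.1)/0.003 = 966.66667.
Willingness to pay at Q' = 966.66667: 160.2 − 0.02·966.66667 = 140.86667.
ΔQ = 2134.78261 − 966.66667 = 1168.11594; wedge = 140.86667 − 114 = 26.86667.
Deadweight loss = ½ × 1168.11594 × 26.86667 = $15691.69 million.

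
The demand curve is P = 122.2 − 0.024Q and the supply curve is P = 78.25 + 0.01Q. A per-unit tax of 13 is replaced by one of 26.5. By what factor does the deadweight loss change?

4.155

Competitive equilibrium: 122.2 − 0.024Q = 78.25 + 0.01Q → Q* = 1292.6471, P* = 91.1765.
For a per-unit tax t: ΔQ = t/0.034, so DWL = ½·t·(t/0.034) = t²/0.068.
At t = 13: DWL = 2485.294. At t = 26.5: DWL = 10327.206.
Ratio = (26.5/13)² = 4.155.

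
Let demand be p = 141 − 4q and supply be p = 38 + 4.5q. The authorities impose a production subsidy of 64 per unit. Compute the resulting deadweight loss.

240.94

Competitive equilibrium: 141 − 4q = 38 + 4.5q → q* = 12.1176, p* = 92.5294.
The subsidy lowers effective supply by 64: p = 4.5q − 26.
New quantity: 141 − 4q = 4.5q − 26 → q' = 19.6471.
Overproduction Δq = 19.6471 − 12.1176 = 7.5295; wedge = subsidy = 64.
Deadweight loss = ½ × 7.5295 × 64 = 240.94.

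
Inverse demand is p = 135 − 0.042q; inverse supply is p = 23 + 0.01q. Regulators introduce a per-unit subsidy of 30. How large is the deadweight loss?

8653.85

Competitive equilibrium: 135 − 0.042q = 23 + 0.01q → q* = 2153.8462, p* = 44.5385.
The subsidy lowers effective supply by 30: p = 0.01q − 7.
New quantity: 135 − 0.042q = 0.01q − 7 → q' = 2730.7692.
Overproduction Δq = 2730.7692 − 2153.8462 = 576.923; wedge = subsidy = 30.
The triangle = ½ × 576.923 × 30 = 8653.85.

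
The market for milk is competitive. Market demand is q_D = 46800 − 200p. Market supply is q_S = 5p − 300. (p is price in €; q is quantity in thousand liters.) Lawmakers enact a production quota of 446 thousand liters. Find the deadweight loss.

In inverse form: demand p = 234 − 0.005q, supply p = 60 + 0.2q.
Competitive equilibrium: 234 − 0.005q = 60 + 0.2q → q* = 848.7805, p* = 229.7561.
At q = 446: demand price = 234 − 0.005·446 = 231.77; supply price = 60 + 0.2·446 = 149.2.
Δq = 848.7805 − 446 = 402.7805; wedge = 231.77 − 149.2 = 82.57.
The triangle = ½ × 402.7805 × 82.57 = €16628.79 thousand.

€16628.79 thousand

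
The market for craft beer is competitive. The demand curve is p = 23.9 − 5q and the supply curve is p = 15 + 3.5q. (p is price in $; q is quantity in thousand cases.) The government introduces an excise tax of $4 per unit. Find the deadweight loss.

$0.94 thousand

Competitive equilibrium: 23.9 − 5q = 15 + 3.5q → q* = 1.0471, p* = 18.6647.
With the tax, the buyer price exceeds the seller price by 4: (23.9 − 5q) − (15 + 3.5q) = 4 → q' = 0.5765.
Δq = 1.0471 − 0.5765 = 0.4706; the wedge equals the tax, 4.
The triangle = ½ × 0.4706 × 4 = $0.94 thousand.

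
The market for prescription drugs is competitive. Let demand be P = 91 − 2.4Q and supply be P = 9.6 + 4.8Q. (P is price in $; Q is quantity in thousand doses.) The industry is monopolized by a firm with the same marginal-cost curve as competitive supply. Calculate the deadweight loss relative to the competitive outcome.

$28.76 thousand

Competitive equilibrium: 91 − 2.4Q = 9.6 + 4.8Q → Q* = 11.3056, P* = 63.8667.
Marginal revenue: MR = 91 − 4.8Q. Set MR = MC: 91 − 4.8Q = 9.6 + 4.8Q → Q_m = 8.4792.
Price P_m = 91 − 2.4·8.4792 = 70.6499; MC(Q_m) = 9.6 + 4.8·8.4792 = 50.3002.
Competitive Q* = 11.3056, so ΔQ = 2.8264; wedge = 70.6499 − 50.3002 = 20.3497.
DWL = ½ × 2.8264 × 20.3497 = $28.76 thousand.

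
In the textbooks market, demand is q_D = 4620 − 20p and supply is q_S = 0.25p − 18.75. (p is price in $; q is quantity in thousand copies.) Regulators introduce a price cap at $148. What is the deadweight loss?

$831.90 thousand

In inverse form: demand p = 231 − 0.05q, supply p = 75 + 4q.
Competitive equilibrium: 231 − 0.05q = 75 + 4q → q* = 38.5185, p* = 229.0741.
At the ceiling p = 148, quantity supplied = (148 − 75)/4 = 18.25.
Willingness to pay at q' = 18.25: 231 − 0.05·18.25 = 230.0875.
Δq = 38.5185 − 18.25 = 20.2685; wedge = 230.0875 − 148 = 82.0875.
The triangle = ½ × 20.2685 × 82.0875 = $831.90 thousand.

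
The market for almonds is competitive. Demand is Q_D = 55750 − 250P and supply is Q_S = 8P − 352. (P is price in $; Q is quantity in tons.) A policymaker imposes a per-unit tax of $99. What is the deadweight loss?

$37988.37

In inverse form: demand P = 223 − 0.004Q, supply P = 44 + 0.125Q.
Competitive equilibrium: 223 − 0.004Q = 44 + 0.125Q → Q* = 1387.5969, P* = 217.4496.
With the tax, the buyer price exceeds the seller price by 99: (223 − 0.004Q) − (44 + 0.125Q) = 99 → Q' = 620.155.
ΔQ = 1387.5969 − 620.155 = 767.4419; the wedge equals the tax, 99.
Welfare loss = ½ × 767.4419 × 99 = $37988.37.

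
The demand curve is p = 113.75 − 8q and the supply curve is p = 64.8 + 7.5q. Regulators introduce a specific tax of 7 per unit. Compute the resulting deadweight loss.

Competitive equilibrium: 113.75 − 8q = 64.8 + 7.5q → q* = 3.1581, p* = 88.4855.
With the tax, the buyer price exceeds the seller price by 7: (113.75 − 8q) − (64.8 + 7.5q) = 7 → q' = 2.7065.
Δq = 3.1581 − 2.7065 = 0.4516; the wedge equals the tax, 7.
The triangle = ½ × 0.4516 × 7 = 1.58.

1.58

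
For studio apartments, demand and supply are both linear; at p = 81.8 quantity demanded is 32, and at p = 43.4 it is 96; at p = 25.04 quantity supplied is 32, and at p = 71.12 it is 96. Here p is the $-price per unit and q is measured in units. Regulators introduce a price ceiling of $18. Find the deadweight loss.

$1838.43

Demand slope = (43.4 − 81.8)/(96 − 32) = −0.6, so p = 101 − 0.6q.
Supply slope = (71.12 − 25.04)/(96 − 32) = 0.72, so p = 2 + 0.72q.
Competitive equilibrium: 101 − 0.6q = 2 + 0.72q → q* = 75, p* = 56.
At the ceiling p = 18, quantity supplied = (18 − 2)/0.72 = 22.2222.
Willingness to pay at q' = 22.2222: 101 − 0.6·22.2222 = 87.6667.
Δq = 75 − 22.2222 = 52.7778; wedge = 87.6667 − 18 = 69.6667.
The triangle = ½ × 52.7778 × 69.6667 = $1838.43.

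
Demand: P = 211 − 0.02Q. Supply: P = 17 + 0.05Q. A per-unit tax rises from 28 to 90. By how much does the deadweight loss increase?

Competitive equilibrium: 211 − 0.02Q = 17 + 0.05Q → Q* = 2771.4286, P* = 155.5714.
For a per-unit tax t: ΔQ = t/0.07, so DWL = ½·t·(t/0.07) = t²/0.14.
At t = 28: DWL = 5600. At t = 90: DWL = 57857.143.
Increase = 57857.143 − 5600 = 52257.14.

52257.14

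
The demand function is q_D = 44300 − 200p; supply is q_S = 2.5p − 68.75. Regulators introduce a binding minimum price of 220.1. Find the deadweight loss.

In inverse form: demand p = 221.5 − 0.005q, supply p = 27.5 + 0.4q.
Competitive equilibrium: 221.5 − 0.005q = 27.5 + 0.4q → q* = 479.0123, p* = 219.1049.
At the floor p = 220.1, quantity demanded = (221.5 − 220.1)/0.005 = 280.
Sellers' marginal cost at q' = 280: 27.5 + 0.4·280 = 139.5.
Δq = 479.0123 − 280 = 199.0123; wedge = 220.1 − 139.5 = 80.6.
Deadweight loss = ½ × 199.0123 × 80.6 = 8020.20.

8020.20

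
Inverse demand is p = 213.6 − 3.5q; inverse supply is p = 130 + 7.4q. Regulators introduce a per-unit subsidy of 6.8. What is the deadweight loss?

Competitive equilibrium: 213.6 − 3.5q = 130 + 7.4q → q* = 7.6697, p* = 186.756.
The subsidy lowers effective supply by 6.8: p = 123.2 + 7.4q.
New quantity: 213.6 − 3.5q = 123.2 + 7.4q → q' = 8.2936.
Overproduction Δq = 8.2936 − 7.6697 = 0.6239; wedge = subsidy = 6.8.
The triangle = ½ × 0.6239 × 6.8 = 2.12.

2.12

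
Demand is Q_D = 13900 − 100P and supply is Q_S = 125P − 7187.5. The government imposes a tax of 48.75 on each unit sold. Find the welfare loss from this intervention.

In inverse form: demand P = 139 − 0.01Q, supply P = 57.5 + 0.008Q.
Competitive equilibrium: 139 − 0.01Q = 57.5 + 0.008Q → Q* = 4527.77778, P* = 93.72222.
With the tax, the buyer price exceeds the seller price by 48.75: (139 − 0.01Q) − (57.5 + 0.008Q) = 48.75 → Q' = 1819.44444.
ΔQ = 4527.77778 − 1819.44444 = 2708.33334; the wedge equals the tax, 48.75.
DWL = ½ × 2708.33334 × 48.75 = 66015.625.

66015.625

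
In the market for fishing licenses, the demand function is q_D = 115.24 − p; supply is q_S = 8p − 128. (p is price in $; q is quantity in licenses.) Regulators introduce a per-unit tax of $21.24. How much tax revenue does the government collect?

In inverse form: demand p = 115.24 − q, supply p = 16 + 0.125q.
Competitive equilibrium: 115.24 − q = 16 + 0.125q → q* = 88.2133, p* = 27.0267.
With the tax, the buyer price exceeds the seller price by 21.24: (115.24 − q) − (16 + 0.125q) = 21.24 → q' = 69.3333.
Tax revenue = 21.24 × 69.3333 = $1472.64.

$1472.64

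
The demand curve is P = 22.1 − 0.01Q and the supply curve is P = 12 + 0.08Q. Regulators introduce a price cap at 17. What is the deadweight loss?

111.25

Competitive equilibrium: 22.1 − 0.01Q = 12 + 0.08Q → Q* = 112.2222, P* = 20.9778.
At the ceiling P = 17, quantity supplied = (17 − 12)/0.08 = 62.5.
Willingness to pay at Q' = 62.5: 22.1 − 0.01·62.5 = 21.475.
ΔQ = 112.2222 − 62.5 = 49.7222; wedge = 21.475 − 17 = 4.475.
The triangle = ½ × 49.7222 × 4.475 = 111.25.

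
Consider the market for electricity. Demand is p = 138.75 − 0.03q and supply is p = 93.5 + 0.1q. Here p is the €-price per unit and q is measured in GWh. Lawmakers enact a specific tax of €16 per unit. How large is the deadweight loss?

Competitive equilibrium: 138.75 − 0.03q = 93.5 + 0.1q → q* = 348.0769, p* = 128.3077.
With the tax, the buyer price exceeds the seller price by 16: (138.75 − 0.03q) − (93.5 + 0.1q) = 16 → q' = 225.
Δq = 348.0769 − 225 = 123.0769; the wedge equals the tax, 16.
Deadweight loss = ½ × 123.0769 × 16 = €984.62.

€984.62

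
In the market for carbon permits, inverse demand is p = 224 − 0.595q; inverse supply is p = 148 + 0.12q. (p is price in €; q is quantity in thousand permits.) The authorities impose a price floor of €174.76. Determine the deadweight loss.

€198.06 thousand

Competitive equilibrium: 224 − 0.595q = 148 + 0.12q → q* = 106.2937, p* = 160.7552.
At the floor p = 174.76, quantity demanded = (224 − 174.76)/0.595 = 82.7563.
Sellers' marginal cost at q' = 82.7563: 148 + 0.12·82.7563 = 157.9308.
Δq = 106.2937 − 82.7563 = 23.5374; wedge = 174.76 − 157.9308 = 16.8292.
Welfare loss = ½ × 23.5374 × 16.8292 = €198.06 thousand.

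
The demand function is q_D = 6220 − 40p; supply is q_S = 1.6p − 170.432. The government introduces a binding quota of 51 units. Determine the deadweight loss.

In inverse form: demand p = 155.5 − 0.025q, supply p = 106.52 + 0.625q.
Competitive equilibrium: 155.5 − 0.025q = 106.52 + 0.625q → q* = 75.3538, p* = 153.6162.
At q = 51: demand price = 155.5 − 0.025·51 = 154.225; supply price = 106.52 + 0.625·51 = 138.395.
Δq = 75.3538 − 51 = 24.3538; wedge = 154.225 − 138.395 = 15.83.
The triangle = ½ × 24.3538 × 15.83 = 192.76.

192.76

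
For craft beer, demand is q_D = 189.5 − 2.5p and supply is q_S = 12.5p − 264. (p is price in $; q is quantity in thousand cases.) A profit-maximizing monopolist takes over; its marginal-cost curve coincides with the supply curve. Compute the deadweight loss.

$643.49 thousand

In inverse form: demand p = 75.8 − 0.4q, supply p = 21.12 + 0.08q.
Competitive equilibrium: 75.8 − 0.4q = 21.12 + 0.08q → q* = 113.9167, p* = 30.2333.
Marginal revenue: MR = 75.8 − 0.8q. Set MR = MC: 75.8 − 0.8q = 21.12 + 0.08q → q_m = 62.1364.
Price p_m = 75.8 − 0.4·62.1364 = 50.9454; MC(q_m) = 21.12 + 0.08·62.1364 = 26.0909.
Competitive q* = 113.9167, so Δq = 51.7803; wedge = 50.9454 − 26.0909 = 24.8545.
The triangle = ½ × 51.7803 × 24.8545 = $643.49 thousand.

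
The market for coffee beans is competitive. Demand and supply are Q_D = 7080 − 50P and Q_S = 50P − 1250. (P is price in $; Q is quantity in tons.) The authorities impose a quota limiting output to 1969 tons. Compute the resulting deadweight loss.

$17898.32

In inverse form: demand P = 141.6 − 0.02Q, supply P = 25 + 0.02Q.
Competitive equilibrium: 141.6 − 0.02Q = 25 + 0.02Q → Q* = 2915, P* = 83.3.
At Q = 1969: demand price = 141.6 − 0.02·1969 = 102.22; supply price = 25 + 0.02·1969 = 64.38.
ΔQ = 2915 − 1969 = 946; wedge = 102.22 − 64.38 = 37.84.
Deadweight loss = ½ × 946 × 37.84 = $17898.32.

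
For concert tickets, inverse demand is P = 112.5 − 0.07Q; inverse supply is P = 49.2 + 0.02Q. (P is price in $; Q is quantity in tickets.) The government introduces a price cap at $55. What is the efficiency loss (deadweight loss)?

Competitive equilibrium: 112.5 − 0.07Q = 49.2 + 0.02Q → Q* = 703.3333, P* = 63.2667.
At the ceiling P = 55, quantity supplied = (55 − 49.2)/0.02 = 290.
Willingness to pay at Q' = 290: 112.5 − 0.07·290 = 92.2.
ΔQ = 703.3333 − 290 = 413.3333; wedge = 92.2 − 55 = 37.2.
The triangle = ½ × 413.3333 × 37.2 = $7688.

$7688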